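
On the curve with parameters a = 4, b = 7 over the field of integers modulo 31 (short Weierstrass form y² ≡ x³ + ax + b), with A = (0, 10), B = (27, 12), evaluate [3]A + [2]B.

First 3A:
Repeated addition: build up to 3A.
2A: tangent at (0, 10): λ = (3·0² + 4)/(2·10) ≡ 4/20. 20⁻¹ ≡ 14 (mod 31), so λ ≡ 4·14 ≡ 25.
  x = λ² - 0 - 0 = 625 - 0 ≡ 5; y = λ·(0 - 5) - 10 ≡ 20. → (5, 20)
3A: (5, 20) + (0, 10). λ = (10 - 20)/(0 - 5) ≡ 21/26 mod 31. 26⁻¹ ≡ 6 (mod 31), so λ ≡ 2.
  x = λ² - 5 - 0 = 4 - 5 ≡ 30; y = λ·(5 - 30) - 20 ≡ 23. → (30, 23)
3A = (30, 23).
Next 2B:
Repeated addition: build up to 2B.
2B: tangent at (27, 12): λ = (3·27² + 4)/(2·12) ≡ 21/24. 24⁻¹ ≡ 22 (mod 31), so λ ≡ 21·22 ≡ 28.
  x = λ² - 27 - 27 = 784 - 54 ≡ 17; y = λ·(27 - 17) - 12 ≡ 20. → (17, 20)
2B = (17, 20).
Finally 3A + 2B:
(30, 23) + (17, 20). λ = (20 - 23)/(17 - 30) ≡ 28/18 mod 31. 18⁻¹ ≡ 19 (mod 31) since 18·19 = 342 ≡ 1, so λ ≡ 5.
  x = λ² - 30 - 17 = 25 - 47 ≡ 9; y = λ·(30 - 9) - 23 ≡ 20. → (9, 20)

(9, 20)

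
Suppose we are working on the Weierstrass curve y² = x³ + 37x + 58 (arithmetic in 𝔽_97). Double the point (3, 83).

(21, 69)

tangent at (3, 83): λ = (3·3² + 37)/(2·83) ≡ 64/69. 69⁻¹ ≡ 45 (mod 97), so λ ≡ 64·45 ≡ 67.
  x = λ² - 3 - 3 = 4489 - 6 ≡ 21; y = λ·(3 - 21) - 83 ≡ 69. → (21, 69)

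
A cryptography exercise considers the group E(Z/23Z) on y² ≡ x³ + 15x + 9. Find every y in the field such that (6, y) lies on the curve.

x³ + 15x + 9 = 315 ≡ 16 (mod 23).
Square roots of 16 mod 23: 4 and 19 (since 4² = 16 ≡ 16).

4, 19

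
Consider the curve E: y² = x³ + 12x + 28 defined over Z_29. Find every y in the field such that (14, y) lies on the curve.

x³ + 12x + 28 = 2940 ≡ 11 (mod 29).
11 is a non-residue mod 29; no y exists.

none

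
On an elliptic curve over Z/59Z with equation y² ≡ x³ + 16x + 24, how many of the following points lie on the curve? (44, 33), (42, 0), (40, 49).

0

(44, 33): 33² ≡ 27, rhs ≡ 8 → off.
(42, 0): 0² ≡ 0, rhs ≡ 31 → off.
(40, 49): 49² ≡ 41, rhs ≡ 0 → off.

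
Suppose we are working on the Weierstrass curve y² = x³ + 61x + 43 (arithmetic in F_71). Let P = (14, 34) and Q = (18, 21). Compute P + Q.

(54, 25)

(14, 34) + (18, 21). λ = (21 - 34)/(18 - 14) ≡ 58/4 mod 71. 4⁻¹ ≡ 18 (mod 71), so λ ≡ 50.
  x = λ² - 14 - 18 = 2500 - 32 ≡ 54; y = λ·(14 - 54) - 34 ≡ 25. → (54, 25)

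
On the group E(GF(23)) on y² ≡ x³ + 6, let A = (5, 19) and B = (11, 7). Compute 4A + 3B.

(13, 15)

First 4A:
Double-and-add on 4 = (100)₂. Start with A = (5, 19) for the leading 1-bit.
double: tangent at (5, 19): λ = (3·5² + 0)/(2·19) ≡ 6/15. 15⁻¹ ≡ 20 (mod 23), so λ ≡ 6·20 ≡ 5.
  x = λ² - 5 - 5 = 25 - 10 ≡ 15; y = λ·(5 - 15) - 19 ≡ 0. → (15, 0)
double: (15, 0) + (15, 0): same x and y₁ ≡ -y₂, so the sum is O.
4A = O.
Next 3B:
Repeated addition: build up to 3B.
2B: tangent at (11, 7): λ = (3·11² + 0)/(2·7) ≡ 18/14. 14⁻¹ ≡ 5 (mod 23), so λ ≡ 18·5 ≡ 21.
  x = λ² - 11 - 11 = 441 - 22 ≡ 5; y = λ·(11 - 5) - 7 ≡ 4. → (5, 4)
3B: (5, 4) + (11, 7). λ = (7 - 4)/(11 - 5) ≡ 3/6 mod 23. 6⁻¹ ≡ 4 (mod 23), so λ ≡ 12.
  x = λ² - 5 - 11 = 144 - 16 ≡ 13; y = λ·(5 - 13) - 4 ≡ 15. → (13, 15)
3B = (13, 15).
Finally 4A + 3B:
O + (13, 15) = (13, 15) (identity).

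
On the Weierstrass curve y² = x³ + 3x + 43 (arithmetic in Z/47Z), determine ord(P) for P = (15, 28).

2P: tangent at (15, 28): λ = (3·15² + 3)/(2·28) ≡ 20/9. 9⁻¹ ≡ 21 (mod 47), so λ ≡ 20·21 ≡ 44.
  x = λ² - 15 - 15 = 1936 - 30 ≡ 26; y = λ·(15 - 26) - 28 ≡ 5. → (26, 5)
3P: (26, 5) + (15, 28). λ = (28 - 5)/(15 - 26) ≡ 23/36 mod 47. 36⁻¹ ≡ 17 (mod 47), so λ ≡ 15.
  x = λ² - 26 - 15 = 225 - 41 ≡ 43; y = λ·(26 - 43) - 5 ≡ 22. → (43, 22)
4P: (43, 22) + (15, 28). λ = (28 - 22)/(15 - 43) ≡ 6/19 mod 47. 19⁻¹ ≡ 5 (mod 47), so λ ≡ 30.
  x = λ² - 43 - 15 = 900 - 58 ≡ 43; y = λ·(43 - 43) - 22 ≡ 25. → (43, 25)
5P: (43, 25) + (15, 28). λ = (28 - 25)/(15 - 43) ≡ 3/19 mod 47. 19⁻¹ ≡ 5 (mod 47) since 19·5 = 95 ≡ 1, so λ ≡ 15.
  x = λ² - 43 - 15 = 225 - 58 ≡ 26; y = λ·(43 - 26) - 25 ≡ 42. → (26, 42)
6P: (26, 42) + (15, 28). λ = (28 - 42)/(15 - 26) ≡ 33/36 mod 47. 36⁻¹ ≡ 17 (mod 47), so λ ≡ 44.
  x = λ² - 26 - 15 = 1936 - 41 ≡ 15; y = λ·(26 - 15) - 42 ≡ 19. → (15, 19)
7P: (15, 19) + (15, 28): same x and y₁ ≡ -y₂, so the sum is O.
7P = O, so the order is 7.

7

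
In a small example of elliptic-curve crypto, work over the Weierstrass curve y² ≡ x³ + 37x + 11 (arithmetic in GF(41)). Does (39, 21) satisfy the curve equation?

y² = 21² ≡ 31; x³ + 37x + 11 = 60773 ≡ 11 (mod 41). 31 ≠ 11.

no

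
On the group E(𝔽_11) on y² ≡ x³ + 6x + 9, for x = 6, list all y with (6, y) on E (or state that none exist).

x³ + 6x + 9 = 261 ≡ 8 (mod 11).
8 is a non-residue mod 11; no y exists.

none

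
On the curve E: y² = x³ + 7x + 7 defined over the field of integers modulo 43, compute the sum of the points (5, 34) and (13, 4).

(31, 42)

(5, 34) + (13, 4). λ = (4 - 34)/(13 - 5) ≡ 13/8 mod 43. 8⁻¹ ≡ 27 (mod 43), so λ ≡ 7.
  x = λ² - 5 - 13 = 49 - 18 ≡ 31; y = λ·(5 - 31) - 34 ≡ 42. → (31, 42)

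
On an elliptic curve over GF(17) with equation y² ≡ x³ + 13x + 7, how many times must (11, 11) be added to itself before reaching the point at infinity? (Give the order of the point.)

2P: tangent at (11, 11): λ = (3·11² + 13)/(2·11) ≡ 2/5. 5⁻¹ ≡ 7 (mod 17) since 5·7 = 35 ≡ 1, so λ ≡ 2·7 ≡ 14.
  x = λ² - 11 - 11 = 196 - 22 ≡ 4; y = λ·(11 - 4) - 11 ≡ 2. → (4, 2)
3P: (4, 2) + (11, 11). λ = (11 - 2)/(11 - 4) ≡ 9/7 mod 17. 7⁻¹ ≡ 5 (mod 17), so λ ≡ 11.
  x = λ² - 4 - 11 = 121 - 15 ≡ 4; y = λ·(4 - 4) - 2 ≡ 15. → (4, 15)
4P: (4, 15) + (11, 11). λ = (11 - 15)/(11 - 4) ≡ 13/7 mod 17. 7⁻¹ ≡ 5 (mod 17), so λ ≡ 14.
  x = λ² - 4 - 11 = 196 - 15 ≡ 11; y = λ·(4 - 11) - 15 ≡ 6. → (11, 6)
5P: (11, 6) + (11, 11): same x and y₁ ≡ -y₂, so the sum is the point at infinity.
5P = the point at infinity, so the order is 5.

5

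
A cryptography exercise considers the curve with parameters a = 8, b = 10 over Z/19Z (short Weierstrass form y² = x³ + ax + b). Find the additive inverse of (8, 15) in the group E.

(8, 4)

-(8, 15) = (8, -15 mod 19) = (8, 4).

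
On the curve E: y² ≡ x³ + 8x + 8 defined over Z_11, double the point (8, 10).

(7, 0)

tangent at (8, 10): λ = (3·8² + 8)/(2·10) ≡ 2/9. 9⁻¹ ≡ 5 (mod 11), so λ ≡ 2·5 ≡ 10.
  x = λ² - 8 - 8 = 100 - 16 ≡ 7; y = λ·(8 - 7) - 10 ≡ 0. → (7, 0)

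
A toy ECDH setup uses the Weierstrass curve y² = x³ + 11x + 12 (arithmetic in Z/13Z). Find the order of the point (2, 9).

2P: tangent at (2, 9): λ = (3·2² + 11)/(2·9) ≡ 10/5. 5⁻¹ ≡ 8 (mod 13), so λ ≡ 10·8 ≡ 2.
  x = λ² - 2 - 2 = 4 - 4 ≡ 0; y = λ·(2 - 0) - 9 ≡ 8. → (0, 8)
3P: (0, 8) + (2, 9). λ = (9 - 8)/(2 - 0) ≡ 1/2 mod 13. 2⁻¹ ≡ 7 (mod 13), so λ ≡ 7.
  x = λ² - 0 - 2 = 49 - 2 ≡ 8; y = λ·(0 - 8) - 8 ≡ 1. → (8, 1)
4P: (8, 1) + (2, 9). λ = (9 - 1)/(2 - 8) ≡ 8/7 mod 13. 7⁻¹ ≡ 2 (mod 13) since 7·2 = 14 ≡ 1, so λ ≡ 3.
  x = λ² - 8 - 2 = 9 - 10 ≡ 12; y = λ·(8 - 12) - 1 ≡ 0. → (12, 0)
5P: (12, 0) + (2, 9). λ = (9 - 0)/(2 - 12) ≡ 9/3 mod 13. 3⁻¹ ≡ 9 (mod 13), so λ ≡ 3.
  x = λ² - 12 - 2 = 9 - 14 ≡ 8; y = λ·(12 - 8) - 0 ≡ 12. → (8, 12)
6P: (8, 12) + (2, 9). λ = (9 - 12)/(2 - 8) ≡ 10/7 mod 13. 7⁻¹ ≡ 2 (mod 13) since 7·2 = 14 ≡ 1, so λ ≡ 7.
  x = λ² - 8 - 2 = 49 - 10 ≡ 0; y = λ·(8 - 0) - 12 ≡ 5. → (0, 5)
7P: (0, 5) + (2, 9). λ = (9 - 5)/(2 - 0) ≡ 4/2 mod 13. 2⁻¹ ≡ 7 (mod 13) since 2·7 = 14 ≡ 1, so λ ≡ 2.
  x = λ² - 0 - 2 = 4 - 2 ≡ 2; y = λ·(0 - 2) - 5 ≡ 4. → (2, 4)
8P: (2, 4) + (2, 9): same x and y₁ ≡ -y₂, so the sum is O.
8P = O, so the order is 8.

8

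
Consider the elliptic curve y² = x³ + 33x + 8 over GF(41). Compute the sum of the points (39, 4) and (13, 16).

(29, 4)

(39, 4) + (13, 16). λ = (16 - 4)/(13 - 39) ≡ 12/15 mod 41. 15⁻¹ ≡ 11 (mod 41) since 15·11 = 165 ≡ 1, so λ ≡ 9.
  x = λ² - 39 - 13 = 81 - 52 ≡ 29; y = λ·(39 - 29) - 4 ≡ 4. → (29, 4)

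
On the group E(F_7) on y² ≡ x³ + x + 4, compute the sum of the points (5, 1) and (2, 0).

(5, 1) + (2, 0). λ = (0 - 1)/(2 - 5) ≡ 6/4 mod 7. 4⁻¹ ≡ 2 (mod 7) since 4·2 = 8 ≡ 1, so λ ≡ 5.
  x = λ² - 5 - 2 = 25 - 7 ≡ 4; y = λ·(5 - 4) - 1 ≡ 4. → (4, 4)

(4, 4)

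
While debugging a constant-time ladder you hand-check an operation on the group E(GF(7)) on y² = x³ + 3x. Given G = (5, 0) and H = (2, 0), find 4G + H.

(2, 0)

First 4G:
Double-and-add on 4 = (100)₂. Start with G = (5, 0) for the leading 1-bit.
double: (5, 0) + (5, 0): same x and y₁ ≡ -y₂, so the sum is the point at infinity.
double: the point at infinity + the point at infinity = the point at infinity (identity).
4G = the point at infinity.
Finally 4G + H:
the point at infinity + (2, 0) = (2, 0) (identity).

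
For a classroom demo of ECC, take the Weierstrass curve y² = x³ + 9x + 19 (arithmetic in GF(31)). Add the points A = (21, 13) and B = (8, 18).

(21, 13) + (8, 18). λ = (18 - 13)/(8 - 21) ≡ 5/18 mod 31. 18⁻¹ ≡ 19 (mod 31) since 18·19 = 342 ≡ 1, so λ ≡ 2.
  x = λ² - 21 - 8 = 4 - 29 ≡ 6; y = λ·(21 - 6) - 13 ≡ 17. → (6, 17)

(6, 17)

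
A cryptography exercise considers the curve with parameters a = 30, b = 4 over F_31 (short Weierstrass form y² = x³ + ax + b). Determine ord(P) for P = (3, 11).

2P: tangent at (3, 11): λ = (3·3² + 30)/(2·11) ≡ 26/22. 22⁻¹ ≡ 24 (mod 31) since 22·24 = 528 ≡ 1, so λ ≡ 26·24 ≡ 4.
  x = λ² - 3 - 3 = 16 - 6 ≡ 10; y = λ·(3 - 10) - 11 ≡ 23. → (10, 23)
3P: (10, 23) + (3, 11). λ = (11 - 23)/(3 - 10) ≡ 19/24 mod 31. 24⁻¹ ≡ 22 (mod 31) since 24·22 = 528 ≡ 1, so λ ≡ 15.
  x = λ² - 10 - 3 = 225 - 13 ≡ 26; y = λ·(10 - 26) - 23 ≡ 16. → (26, 16)
4P: (26, 16) + (3, 11). λ = (11 - 16)/(3 - 26) ≡ 26/8 mod 31. 8⁻¹ ≡ 4 (mod 31), so λ ≡ 11.
  x = λ² - 26 - 3 = 121 - 29 ≡ 30; y = λ·(26 - 30) - 16 ≡ 2. → (30, 2)
5P: (30, 2) + (3, 11). λ = (11 - 2)/(3 - 30) ≡ 9/4 mod 31. 4⁻¹ ≡ 8 (mod 31) since 4·8 = 32 ≡ 1, so λ ≡ 10.
  x = λ² - 30 - 3 = 100 - 33 ≡ 5; y = λ·(30 - 5) - 2 ≡ 0. → (5, 0)
6P: (5, 0) + (3, 11). λ = (11 - 0)/(3 - 5) ≡ 11/29 mod 31. 29⁻¹ ≡ 15 (mod 31) since 29·15 = 435 ≡ 1, so λ ≡ 10.
  x = λ² - 5 - 3 = 100 - 8 ≡ 30; y = λ·(5 - 30) - 0 ≡ 29. → (30, 29)
7P: (30, 29) + (3, 11). λ = (11 - 29)/(3 - 30) ≡ 13/4 mod 31. 4⁻¹ ≡ 8 (mod 31), so λ ≡ 11.
  x = λ² - 30 - 3 = 121 - 33 ≡ 26; y = λ·(30 - 26) - 29 ≡ 15. → (26, 15)
8P: (26, 15) + (3, 11). λ = (11 - 15)/(3 - 26) ≡ 27/8 mod 31. 8⁻¹ ≡ 4 (mod 31) since 8·4 = 32 ≡ 1, so λ ≡ 15.
  x = λ² - 26 - 3 = 225 - 29 ≡ 10; y = λ·(26 - 10) - 15 ≡ 8. → (10, 8)
9P: (10, 8) + (3, 11). λ = (11 - 8)/(3 - 10) ≡ 3/24 mod 31. 24⁻¹ ≡ 22 (mod 31), so λ ≡ 4.
  x = λ² - 10 - 3 = 16 - 13 ≡ 3; y = λ·(10 - 3) - 8 ≡ 20. → (3, 20)
10P: (3, 20) + (3, 11): same x and y₁ ≡ -y₂, so the sum is ∞.
10P = ∞, so the order is 10.

10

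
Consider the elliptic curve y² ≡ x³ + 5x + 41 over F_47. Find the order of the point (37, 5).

2P: tangent at (37, 5): λ = (3·37² + 5)/(2·5) ≡ 23/10. 10⁻¹ ≡ 33 (mod 47), so λ ≡ 23·33 ≡ 7.
  x = λ² - 37 - 37 = 49 - 74 ≡ 22; y = λ·(37 - 22) - 5 ≡ 6. → (22, 6)
3P: (22, 6) + (37, 5). λ = (5 - 6)/(37 - 22) ≡ 46/15 mod 47. 15⁻¹ ≡ 22 (mod 47), so λ ≡ 25.
  x = λ² - 22 - 37 = 625 - 59 ≡ 2; y = λ·(22 - 2) - 6 ≡ 24. → (2, 24)
4P: (2, 24) + (37, 5). λ = (5 - 24)/(37 - 2) ≡ 28/35 mod 47. 35⁻¹ ≡ 43 (mod 47), so λ ≡ 29.
  x = λ² - 2 - 37 = 841 - 39 ≡ 3; y = λ·(2 - 3) - 24 ≡ 41. → (3, 41)
5P: (3, 41) + (37, 5). λ = (5 - 41)/(37 - 3) ≡ 11/34 mod 47. 34⁻¹ ≡ 18 (mod 47), so λ ≡ 10.
  x = λ² - 3 - 37 = 100 - 40 ≡ 13; y = λ·(3 - 13) - 41 ≡ 0. → (13, 0)
6P: (13, 0) + (37, 5). λ = (5 - 0)/(37 - 13) ≡ 5/24 mod 47. 24⁻¹ ≡ 2 (mod 47) since 24·2 = 48 ≡ 1, so λ ≡ 10.
  x = λ² - 13 - 37 = 100 - 50 ≡ 3; y = λ·(13 - 3) - 0 ≡ 6. → (3, 6)
7P: (3, 6) + (37, 5). λ = (5 - 6)/(37 - 3) ≡ 46/34 mod 47. 34⁻¹ ≡ 18 (mod 47) since 34·18 = 612 ≡ 1, so λ ≡ 29.
  x = λ² - 3 - 37 = 841 - 40 ≡ 2; y = λ·(3 - 2) - 6 ≡ 23. → (2, 23)
8P: (2, 23) + (37, 5). λ = (5 - 23)/(37 - 2) ≡ 29/35 mod 47. 35⁻¹ ≡ 43 (mod 47) since 35·43 = 1505 ≡ 1, so λ ≡ 25.
  x = λ² - 2 - 37 = 625 - 39 ≡ 22; y = λ·(2 - 22) - 23 ≡ 41. → (22, 41)
9P: (22, 41) + (37, 5). λ = (5 - 41)/(37 - 22) ≡ 11/15 mod 47. 15⁻¹ ≡ 22 (mod 47), so λ ≡ 7.
  x = λ² - 22 - 37 = 49 - 59 ≡ 37; y = λ·(22 - 37) - 41 ≡ 42. → (37, 42)
10P: (37, 42) + (37, 5): same x and y₁ ≡ -y₂, so the sum is O.
10P = O, so the order is 10.

10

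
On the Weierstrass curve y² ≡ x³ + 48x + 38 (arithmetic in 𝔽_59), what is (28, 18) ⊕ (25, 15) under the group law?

(7, 3)

(28, 18) + (25, 15). λ = (15 - 18)/(25 - 28) ≡ 56/56 mod 59. 56⁻¹ ≡ 39 (mod 59) since 56·39 = 2184 ≡ 1, so λ ≡ 1.
  x = λ² - 28 - 25 = 1 - 53 ≡ 7; y = λ·(28 - 7) - 18 ≡ 3. → (7, 3)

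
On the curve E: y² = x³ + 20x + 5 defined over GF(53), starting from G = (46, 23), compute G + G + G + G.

(19, 6)

Repeated addition: build up to 4G.
2G: tangent at (46, 23): λ = (3·46² + 20)/(2·23) ≡ 8/46. 46⁻¹ ≡ 15 (mod 53), so λ ≡ 8·15 ≡ 14.
  x = λ² - 46 - 46 = 196 - 92 ≡ 51; y = λ·(46 - 51) - 23 ≡ 13. → (51, 13)
3G: (51, 13) + (46, 23). λ = (23 - 13)/(46 - 51) ≡ 10/48 mod 53. 48⁻¹ ≡ 21 (mod 53) since 48·21 = 1008 ≡ 1, so λ ≡ 51.
  x = λ² - 51 - 46 = 2601 - 97 ≡ 13; y = λ·(51 - 13) - 13 ≡ 17. → (13, 17)
4G: (13, 17) + (46, 23). λ = (23 - 17)/(46 - 13) ≡ 6/33 mod 53. 33⁻¹ ≡ 45 (mod 53), so λ ≡ 5.
  x = λ² - 13 - 46 = 25 - 59 ≡ 19; y = λ·(13 - 19) - 17 ≡ 6. → (19, 6)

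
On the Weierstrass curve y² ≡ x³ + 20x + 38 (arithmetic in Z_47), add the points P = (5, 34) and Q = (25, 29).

(20, 5)

(5, 34) + (25, 29). λ = (29 - 34)/(25 - 5) ≡ 42/20 mod 47. 20⁻¹ ≡ 40 (mod 47) since 20·40 = 800 ≡ 1, so λ ≡ 35.
  x = λ² - 5 - 25 = 1225 - 30 ≡ 20; y = λ·(5 - 20) - 34 ≡ 5. → (20, 5)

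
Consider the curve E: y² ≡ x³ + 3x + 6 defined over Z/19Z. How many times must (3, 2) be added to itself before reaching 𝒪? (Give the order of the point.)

2P: tangent at (3, 2): λ = (3·3² + 3)/(2·2) ≡ 11/4. 4⁻¹ ≡ 5 (mod 19), so λ ≡ 11·5 ≡ 17.
  x = λ² - 3 - 3 = 289 - 6 ≡ 17; y = λ·(3 - 17) - 2 ≡ 7. → (17, 7)
3P: (17, 7) + (3, 2). λ = (2 - 7)/(3 - 17) ≡ 14/5 mod 19. 5⁻¹ ≡ 4 (mod 19), so λ ≡ 18.
  x = λ² - 17 - 3 = 324 - 20 ≡ 0; y = λ·(17 - 0) - 7 ≡ 14. → (0, 14)
4P: (0, 14) + (3, 2). λ = (2 - 14)/(3 - 0) ≡ 7/3 mod 19. 3⁻¹ ≡ 13 (mod 19) since 3·13 = 39 ≡ 1, so λ ≡ 15.
  x = λ² - 0 - 3 = 225 - 3 ≡ 13; y = λ·(0 - 13) - 14 ≡ 0. → (13, 0)
5P: (13, 0) + (3, 2). λ = (2 - 0)/(3 - 13) ≡ 2/9 mod 19. 9⁻¹ ≡ 17 (mod 19) since 9·17 = 153 ≡ 1, so λ ≡ 15.
  x = λ² - 13 - 3 = 225 - 16 ≡ 0; y = λ·(13 - 0) - 0 ≡ 5. → (0, 5)
6P: (0, 5) + (3, 2). λ = (2 - 5)/(3 - 0) ≡ 16/3 mod 19. 3⁻¹ ≡ 13 (mod 19) since 3·13 = 39 ≡ 1, so λ ≡ 18.
  x = λ² - 0 - 3 = 324 - 3 ≡ 17; y = λ·(0 - 17) - 5 ≡ 12. → (17, 12)
7P: (17, 12) + (3, 2). λ = (2 - 12)/(3 - 17) ≡ 9/5 mod 19. 5⁻¹ ≡ 4 (mod 19), so λ ≡ 17.
  x = λ² - 17 - 3 = 289 - 20 ≡ 3; y = λ·(17 - 3) - 12 ≡ 17. → (3, 17)
8P: (3, 17) + (3, 2): same x and y₁ ≡ -y₂, so the sum is 𝒪.
8P = 𝒪, so the order is 8.

8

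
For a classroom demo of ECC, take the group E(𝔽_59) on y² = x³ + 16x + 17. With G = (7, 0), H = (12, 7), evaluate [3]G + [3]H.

First 3G:
Repeated addition: build up to 3G.
2G: (7, 0) + (7, 0): same x and y₁ ≡ -y₂, so the sum is O.
3G: O + (7, 0) = (7, 0) (identity).
3G = (7, 0).
Next 3H:
Repeated addition: build up to 3H.
2H: tangent at (12, 7): λ = (3·12² + 16)/(2·7) ≡ 35/14. 14⁻¹ ≡ 38 (mod 59) since 14·38 = 532 ≡ 1, so λ ≡ 35·38 ≡ 32.
  x = λ² - 12 - 12 = 1024 - 24 ≡ 56; y = λ·(12 - 56) - 7 ≡ 1. → (56, 1)
3H: (56, 1) + (12, 7). λ = (7 - 1)/(12 - 56) ≡ 6/15 mod 59. 15⁻¹ ≡ 4 (mod 59) since 15·4 = 60 ≡ 1, so λ ≡ 24.
  x = λ² - 56 - 12 = 576 - 68 ≡ 36; y = λ·(56 - 36) - 1 ≡ 7. → (36, 7)
3H = (36, 7).
Finally 3G + 3H:
(7, 0) + (36, 7). λ = (7 - 0)/(36 - 7) ≡ 7/29 mod 59. 29⁻¹ ≡ 57 (mod 59) since 29·57 = 1653 ≡ 1, so λ ≡ 45.
  x = λ² - 7 - 36 = 2025 - 43 ≡ 35; y = λ·(7 - 35) - 0 ≡ 38. → (35, 38)

(35, 38)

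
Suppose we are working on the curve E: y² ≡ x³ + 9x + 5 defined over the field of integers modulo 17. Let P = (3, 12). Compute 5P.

(15, 9)

Double-and-add on 5 = (101)₂. Start with P = (3, 12) for the leading 1-bit.
double: tangent at (3, 12): λ = (3·3² + 9)/(2·12) ≡ 2/7. 7⁻¹ ≡ 5 (mod 17), so λ ≡ 2·5 ≡ 10.
  x = λ² - 3 - 3 = 100 - 6 ≡ 9; y = λ·(3 - 9) - 12 ≡ 13. → (9, 13)
double: tangent at (9, 13): λ = (3·9² + 9)/(2·13) ≡ 14/9. 9⁻¹ ≡ 2 (mod 17) since 9·2 = 18 ≡ 1, so λ ≡ 14·2 ≡ 11.
  x = λ² - 9 - 9 = 121 - 18 ≡ 1; y = λ·(9 - 1) - 13 ≡ 7. → (1, 7)
add P: (1, 7) + (3, 12). λ = (12 - 7)/(3 - 1) ≡ 5/2 mod 17. 2⁻¹ ≡ 9 (mod 17) since 2·9 = 18 ≡ 1, so λ ≡ 11.
  x = λ² - 1 - 3 = 121 - 4 ≡ 15; y = λ·(1 - 15) - 7 ≡ 9. → (15, 9)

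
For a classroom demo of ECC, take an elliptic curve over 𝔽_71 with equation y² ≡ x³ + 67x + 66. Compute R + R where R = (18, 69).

tangent at (18, 69): λ = (3·18² + 67)/(2·69) ≡ 45/67. 67⁻¹ ≡ 53 (mod 71) since 67·53 = 3551 ≡ 1, so λ ≡ 45·53 ≡ 42.
  x = λ² - 18 - 18 = 1764 - 36 ≡ 24; y = λ·(18 - 24) - 69 ≡ 34. → (24, 34)

(24, 34)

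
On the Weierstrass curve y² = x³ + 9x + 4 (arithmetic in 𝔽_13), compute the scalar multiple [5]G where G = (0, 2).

Double-and-add on 5 = (101)₂. Start with G = (0, 2) for the leading 1-bit.
double: tangent at (0, 2): λ = (3·0² + 9)/(2·2) ≡ 9/4. 4⁻¹ ≡ 10 (mod 13) since 4·10 = 40 ≡ 1, so λ ≡ 9·10 ≡ 12.
  x = λ² - 0 - 0 = 144 - 0 ≡ 1; y = λ·(0 - 1) - 2 ≡ 12. → (1, 12)
double: tangent at (1, 12): λ = (3·1² + 9)/(2·12) ≡ 12/11. 11⁻¹ ≡ 6 (mod 13), so λ ≡ 12·6 ≡ 7.
  x = λ² - 1 - 1 = 49 - 2 ≡ 8; y = λ·(1 - 8) - 12 ≡ 4. → (8, 4)
add G: (8, 4) + (0, 2). λ = (2 - 4)/(0 - 8) ≡ 11/5 mod 13. 5⁻¹ ≡ 8 (mod 13), so λ ≡ 10.
  x = λ² - 8 - 0 = 100 - 8 ≡ 1; y = λ·(8 - 1) - 4 ≡ 1. → (1, 1)

(1, 1)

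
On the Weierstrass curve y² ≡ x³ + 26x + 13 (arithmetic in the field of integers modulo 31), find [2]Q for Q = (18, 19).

tangent at (18, 19): λ = (3·18² + 26)/(2·19) ≡ 6/7. 7⁻¹ ≡ 9 (mod 31), so λ ≡ 6·9 ≡ 23.
  x = λ² - 18 - 18 = 529 - 36 ≡ 28; y = λ·(18 - 28) - 19 ≡ 30. → (28, 30)

(28, 30)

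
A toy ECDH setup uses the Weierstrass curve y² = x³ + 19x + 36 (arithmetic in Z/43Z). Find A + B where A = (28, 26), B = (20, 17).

(28, 26) + (20, 17). λ = (17 - 26)/(20 - 28) ≡ 34/35 mod 43. 35⁻¹ ≡ 16 (mod 43) since 35·16 = 560 ≡ 1, so λ ≡ 28.
  x = λ² - 28 - 20 = 784 - 48 ≡ 5; y = λ·(28 - 5) - 26 ≡ 16. → (5, 16)

(5, 16)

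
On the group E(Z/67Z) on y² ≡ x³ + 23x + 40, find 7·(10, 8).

Write P = (10, 8).
Repeated addition: build up to 7P.
2P: tangent at (10, 8): λ = (3·10² + 23)/(2·8) ≡ 55/16. 16⁻¹ ≡ 21 (mod 67), so λ ≡ 55·21 ≡ 16.
  x = λ² - 10 - 10 = 256 - 20 ≡ 35; y = λ·(10 - 35) - 8 ≡ 61. → (35, 61)
3P: (35, 61) + (10, 8). λ = (8 - 61)/(10 - 35) ≡ 14/42 mod 67. 42⁻¹ ≡ 8 (mod 67), so λ ≡ 45.
  x = λ² - 35 - 10 = 2025 - 45 ≡ 37; y = λ·(35 - 37) - 61 ≡ 50. → (37, 50)
4P: (37, 50) + (10, 8). λ = (8 - 50)/(10 - 37) ≡ 25/40 mod 67. 40⁻¹ ≡ 62 (mod 67), so λ ≡ 9.
  x = λ² - 37 - 10 = 81 - 47 ≡ 34; y = λ·(37 - 34) - 50 ≡ 44. → (34, 44)
5P: (34, 44) + (10, 8). λ = (8 - 44)/(10 - 34) ≡ 31/43 mod 67. 43⁻¹ ≡ 53 (mod 67) since 43·53 = 2279 ≡ 1, so λ ≡ 35.
  x = λ² - 34 - 10 = 1225 - 44 ≡ 42; y = λ·(34 - 42) - 44 ≡ 11. → (42, 11)
6P: (42, 11) + (10, 8). λ = (8 - 11)/(10 - 42) ≡ 64/35 mod 67. 35⁻¹ ≡ 23 (mod 67), so λ ≡ 65.
  x = λ² - 42 - 10 = 4225 - 52 ≡ 19; y = λ·(42 - 19) - 11 ≡ 10. → (19, 10)
7P: (19, 10) + (10, 8). λ = (8 - 10)/(10 - 19) ≡ 65/58 mod 67. 58⁻¹ ≡ 52 (mod 67) since 58·52 = 3016 ≡ 1, so λ ≡ 30.
  x = λ² - 19 - 10 = 900 - 29 ≡ 0; y = λ·(19 - 0) - 10 ≡ 24. → (0, 24)

(0, 24)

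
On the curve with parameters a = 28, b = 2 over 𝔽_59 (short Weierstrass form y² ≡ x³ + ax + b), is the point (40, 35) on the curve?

yes

y² = 35² ≡ 45; x³ + 28x + 2 = 65122 ≡ 45 (mod 59). 45 = 45.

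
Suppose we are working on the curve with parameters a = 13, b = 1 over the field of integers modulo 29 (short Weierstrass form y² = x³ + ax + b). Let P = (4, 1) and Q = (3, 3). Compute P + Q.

(26, 14)

(4, 1) + (3, 3). λ = (3 - 1)/(3 - 4) ≡ 2/28 mod 29. 28⁻¹ ≡ 28 (mod 29) since 28·28 = 784 ≡ 1, so λ ≡ 27.
  x = λ² - 4 - 3 = 729 - 7 ≡ 26; y = λ·(4 - 26) - 1 ≡ 14. → (26, 14)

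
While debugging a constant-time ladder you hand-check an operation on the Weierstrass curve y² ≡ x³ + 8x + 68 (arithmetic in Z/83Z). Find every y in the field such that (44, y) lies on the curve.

23, 60

x³ + 8x + 68 = 85604 ≡ 31 (mod 83).
Square roots of 31 mod 83: 23 and 60 (since 23² = 529 ≡ 31).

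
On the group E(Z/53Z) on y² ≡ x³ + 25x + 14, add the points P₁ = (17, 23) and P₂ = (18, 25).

(22, 20)

(17, 23) + (18, 25). λ = (25 - 23)/(18 - 17) ≡ 2/1 mod 53. 1⁻¹ ≡ 1 (mod 53) since 1·1 = 1 ≡ 1, so λ ≡ 2.
  x = λ² - 17 - 18 = 4 - 35 ≡ 22; y = λ·(17 - 22) - 23 ≡ 20. → (22, 20)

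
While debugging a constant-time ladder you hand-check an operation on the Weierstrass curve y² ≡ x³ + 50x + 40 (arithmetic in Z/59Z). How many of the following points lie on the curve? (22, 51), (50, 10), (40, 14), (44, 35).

3

(22, 51): 51² ≡ 5, rhs ≡ 47 → off.
(50, 10): 10² ≡ 41, rhs ≡ 41 → on.
(40, 14): 14² ≡ 19, rhs ≡ 19 → on.
(44, 35): 35² ≡ 45, rhs ≡ 45 → on.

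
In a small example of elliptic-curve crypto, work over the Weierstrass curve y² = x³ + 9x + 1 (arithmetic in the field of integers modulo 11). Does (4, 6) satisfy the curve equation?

y² = 6² ≡ 3; x³ + 9x + 1 = 101 ≡ 2 (mod 11). 3 ≠ 2.

no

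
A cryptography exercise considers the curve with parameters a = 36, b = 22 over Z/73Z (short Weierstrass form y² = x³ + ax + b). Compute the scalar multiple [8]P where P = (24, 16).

Repeated addition: build up to 8P.
2P: tangent at (24, 16): λ = (3·24² + 36)/(2·16) ≡ 12/32. 32⁻¹ ≡ 16 (mod 73), so λ ≡ 12·16 ≡ 46.
  x = λ² - 24 - 24 = 2116 - 48 ≡ 24; y = λ·(24 - 24) - 16 ≡ 57. → (24, 57)
3P: (24, 57) + (24, 16): same x and y₁ ≡ -y₂, so the sum is ∞.
4P: ∞ + (24, 16) = (24, 16) (identity).
5P: tangent at (24, 16): λ = (3·24² + 36)/(2·16) ≡ 12/32. 32⁻¹ ≡ 16 (mod 73) since 32·16 = 512 ≡ 1, so λ ≡ 12·16 ≡ 46.
  x = λ² - 24 - 24 = 2116 - 48 ≡ 24; y = λ·(24 - 24) - 16 ≡ 57. → (24, 57)
6P: (24, 57) + (24, 16): same x and y₁ ≡ -y₂, so the sum is ∞.
7P: ∞ + (24, 16) = (24, 16) (identity).
8P: tangent at (24, 16): λ = (3·24² + 36)/(2·16) ≡ 12/32. 32⁻¹ ≡ 16 (mod 73), so λ ≡ 12·16 ≡ 46.
  x = λ² - 24 - 24 = 2116 - 48 ≡ 24; y = λ·(24 - 24) - 16 ≡ 57. → (24, 57)

(24, 57)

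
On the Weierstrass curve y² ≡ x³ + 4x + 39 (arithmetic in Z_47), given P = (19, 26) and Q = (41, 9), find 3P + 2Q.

First 3P:
Repeated addition: build up to 3P.
2P: tangent at (19, 26): λ = (3·19² + 4)/(2·26) ≡ 6/5. 5⁻¹ ≡ 19 (mod 47) since 5·19 = 95 ≡ 1, so λ ≡ 6·19 ≡ 20.
  x = λ² - 19 - 19 = 400 - 38 ≡ 33; y = λ·(19 - 33) - 26 ≡ 23. → (33, 23)
3P: (33, 23) + (19, 26). λ = (26 - 23)/(19 - 33) ≡ 3/33 mod 47. 33⁻¹ ≡ 10 (mod 47) since 33·10 = 330 ≡ 1, so λ ≡ 30.
  x = λ² - 33 - 19 = 900 - 52 ≡ 2; y = λ·(33 - 2) - 23 ≡ 14. → (2, 14)
3P = (2, 14).
Next 2Q:
Repeated addition: build up to 2Q.
2Q: tangent at (41, 9): λ = (3·41² + 4)/(2·9) ≡ 18/18. 18⁻¹ ≡ 34 (mod 47) since 18·34 = 612 ≡ 1, so λ ≡ 18·34 ≡ 1.
  x = λ² - 41 - 41 = 1 - 82 ≡ 13; y = λ·(41 - 13) - 9 ≡ 19. → (13, 19)
2Q = (13, 19).
Finally 3P + 2Q:
(2, 14) + (13, 19). λ = (19 - 14)/(13 - 2) ≡ 5/11 mod 47. 11⁻¹ ≡ 30 (mod 47) since 11·30 = 330 ≡ 1, so λ ≡ 9.
  x = λ² - 2 - 13 = 81 - 15 ≡ 19; y = λ·(2 - 19) - 14 ≡ 21. → (19, 21)

(19, 21)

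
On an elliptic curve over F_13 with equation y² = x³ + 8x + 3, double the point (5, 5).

tangent at (5, 5): λ = (3·5² + 8)/(2·5) ≡ 5/10. 10⁻¹ ≡ 4 (mod 13), so λ ≡ 5·4 ≡ 7.
  x = λ² - 5 - 5 = 49 - 10 ≡ 0; y = λ·(5 - 0) - 5 ≡ 4. → (0, 4)

(0, 4)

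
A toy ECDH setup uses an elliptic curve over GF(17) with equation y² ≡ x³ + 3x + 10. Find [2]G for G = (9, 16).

(15, 8)

tangent at (9, 16): λ = (3·9² + 3)/(2·16) ≡ 8/15. 15⁻¹ ≡ 8 (mod 17), so λ ≡ 8·8 ≡ 13.
  x = λ² - 9 - 9 = 169 - 18 ≡ 15; y = λ·(9 - 15) - 16 ≡ 8. → (15, 8)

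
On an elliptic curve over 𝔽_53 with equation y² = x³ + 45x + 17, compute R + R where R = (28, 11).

(10, 47)

tangent at (28, 11): λ = (3·28² + 45)/(2·11) ≡ 12/22. 22⁻¹ ≡ 41 (mod 53), so λ ≡ 12·41 ≡ 15.
  x = λ² - 28 - 28 = 225 - 56 ≡ 10; y = λ·(28 - 10) - 11 ≡ 47. → (10, 47)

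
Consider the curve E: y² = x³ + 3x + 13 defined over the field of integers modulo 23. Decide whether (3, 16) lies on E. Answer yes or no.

y² = 16² ≡ 3; x³ + 3x + 13 = 49 ≡ 3 (mod 23). 3 = 3.

yes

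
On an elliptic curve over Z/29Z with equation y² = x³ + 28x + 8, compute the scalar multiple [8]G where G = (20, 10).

(25, 8)

Double-and-add on 8 = (1000)₂. Start with G = (20, 10) for the leading 1-bit.
double: tangent at (20, 10): λ = (3·20² + 28)/(2·10) ≡ 10/20. 20⁻¹ ≡ 16 (mod 29), so λ ≡ 10·16 ≡ 15.
  x = λ² - 20 - 20 = 225 - 40 ≡ 11; y = λ·(20 - 11) - 10 ≡ 9. → (11, 9)
double: tangent at (11, 9): λ = (3·11² + 28)/(2·9) ≡ 14/18. 18⁻¹ ≡ 21 (mod 29) since 18·21 = 378 ≡ 1, so λ ≡ 14·21 ≡ 4.
  x = λ² - 11 - 11 = 16 - 22 ≡ 23; y = λ·(11 - 23) - 9 ≡ 1. → (23, 1)
double: tangent at (23, 1): λ = (3·23² + 28)/(2·1) ≡ 20/2. 2⁻¹ ≡ 15 (mod 29), so λ ≡ 20·15 ≡ 10.
  x = λ² - 23 - 23 = 100 - 46 ≡ 25; y = λ·(23 - 25) - 1 ≡ 8. → (25, 8)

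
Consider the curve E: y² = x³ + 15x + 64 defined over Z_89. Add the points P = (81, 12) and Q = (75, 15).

(0, 81)

(81, 12) + (75, 15). λ = (15 - 12)/(75 - 81) ≡ 3/83 mod 89. 83⁻¹ ≡ 74 (mod 89) since 83·74 = 6142 ≡ 1, so λ ≡ 44.
  x = λ² - 81 - 75 = 1936 - 156 ≡ 0; y = λ·(81 - 0) - 12 ≡ 81. → (0, 81)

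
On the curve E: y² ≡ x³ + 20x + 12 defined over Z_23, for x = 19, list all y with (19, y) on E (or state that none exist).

x³ + 20x + 12 = 7251 ≡ 6 (mod 23).
Square roots of 6 mod 23: 11 and 12 (since 11² = 121 ≡ 6).

11, 12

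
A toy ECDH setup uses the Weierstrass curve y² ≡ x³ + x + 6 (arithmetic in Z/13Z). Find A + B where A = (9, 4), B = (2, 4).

(2, 9)

(9, 4) + (2, 4). λ = (4 - 4)/(2 - 9) ≡ 0/6 mod 13. 6⁻¹ ≡ 11 (mod 13), so λ ≡ 0.
  x = λ² - 9 - 2 = 0 - 11 ≡ 2; y = λ·(9 - 2) - 4 ≡ 9. → (2, 9)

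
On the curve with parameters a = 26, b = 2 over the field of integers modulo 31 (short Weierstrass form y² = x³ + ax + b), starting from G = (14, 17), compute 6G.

(7, 0)

Repeated addition: build up to 6G.
2G: tangent at (14, 17): λ = (3·14² + 26)/(2·17) ≡ 25/3. 3⁻¹ ≡ 21 (mod 31), so λ ≡ 25·21 ≡ 29.
  x = λ² - 14 - 14 = 841 - 28 ≡ 7; y = λ·(14 - 7) - 17 ≡ 0. → (7, 0)
3G: (7, 0) + (14, 17). λ = (17 - 0)/(14 - 7) ≡ 17/7 mod 31. 7⁻¹ ≡ 9 (mod 31), so λ ≡ 29.
  x = λ² - 7 - 14 = 841 - 21 ≡ 14; y = λ·(7 - 14) - 0 ≡ 14. → (14, 14)
4G: (14, 14) + (14, 17): same x and y₁ ≡ -y₂, so the sum is the point at infinity.
5G: the point at infinity + (14, 17) = (14, 17) (identity).
6G: tangent at (14, 17): λ = (3·14² + 26)/(2·17) ≡ 25/3. 3⁻¹ ≡ 21 (mod 31), so λ ≡ 25·21 ≡ 29.
  x = λ² - 14 - 14 = 841 - 28 ≡ 7; y = λ·(14 - 7) - 17 ≡ 0. → (7, 0)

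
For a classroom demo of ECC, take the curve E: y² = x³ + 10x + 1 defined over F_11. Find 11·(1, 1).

(1, 1)

Write P = (1, 1).
Repeated addition: build up to 11P.
2P: tangent at (1, 1): λ = (3·1² + 10)/(2·1) ≡ 2/2. 2⁻¹ ≡ 6 (mod 11) since 2·6 = 12 ≡ 1, so λ ≡ 2·6 ≡ 1.
  x = λ² - 1 - 1 = 1 - 2 ≡ 10; y = λ·(1 - 10) - 1 ≡ 1. → (10, 1)
3P: (10, 1) + (1, 1). λ = (1 - 1)/(1 - 10) ≡ 0/2 mod 11. 2⁻¹ ≡ 6 (mod 11), so λ ≡ 0.
  x = λ² - 10 - 1 = 0 - 11 ≡ 0; y = λ·(10 - 0) - 1 ≡ 10. → (0, 10)
4P: (0, 10) + (1, 1). λ = (1 - 10)/(1 - 0) ≡ 2/1 mod 11. 1⁻¹ ≡ 1 (mod 11) since 1·1 = 1 ≡ 1, so λ ≡ 2.
  x = λ² - 0 - 1 = 4 - 1 ≡ 3; y = λ·(0 - 3) - 10 ≡ 6. → (3, 6)
5P: (3, 6) + (1, 1). λ = (1 - 6)/(1 - 3) ≡ 6/9 mod 11. 9⁻¹ ≡ 5 (mod 11) since 9·5 = 45 ≡ 1, so λ ≡ 8.
  x = λ² - 3 - 1 = 64 - 4 ≡ 5; y = λ·(3 - 5) - 6 ≡ 0. → (5, 0)
6P: (5, 0) + (1, 1). λ = (1 - 0)/(1 - 5) ≡ 1/7 mod 11. 7⁻¹ ≡ 8 (mod 11) since 7·8 = 56 ≡ 1, so λ ≡ 8.
  x = λ² - 5 - 1 = 64 - 6 ≡ 3; y = λ·(5 - 3) - 0 ≡ 5. → (3, 5)
7P: (3, 5) + (1, 1). λ = (1 - 5)/(1 - 3) ≡ 7/9 mod 11. 9⁻¹ ≡ 5 (mod 11) since 9·5 = 45 ≡ 1, so λ ≡ 2.
  x = λ² - 3 - 1 = 4 - 4 ≡ 0; y = λ·(3 - 0) - 5 ≡ 1. → (0, 1)
8P: (0, 1) + (1, 1). λ = (1 - 1)/(1 - 0) ≡ 0/1 mod 11. 1⁻¹ ≡ 1 (mod 11), so λ ≡ 0.
  x = λ² - 0 - 1 = 0 - 1 ≡ 10; y = λ·(0 - 10) - 1 ≡ 10. → (10, 10)
9P: (10, 10) + (1, 1). λ = (1 - 10)/(1 - 10) ≡ 2/2 mod 11. 2⁻¹ ≡ 6 (mod 11) since 2·6 = 12 ≡ 1, so λ ≡ 1.
  x = λ² - 10 - 1 = 1 - 11 ≡ 1; y = λ·(10 - 1) - 10 ≡ 10. → (1, 10)
10P: (1, 10) + (1, 1): same x and y₁ ≡ -y₂, so the sum is 𝒪.
11P: 𝒪 + (1, 1) = (1, 1) (identity).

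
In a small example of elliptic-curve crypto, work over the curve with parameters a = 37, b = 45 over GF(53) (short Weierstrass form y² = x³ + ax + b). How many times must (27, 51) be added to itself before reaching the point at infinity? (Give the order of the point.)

6

2P: tangent at (27, 51): λ = (3·27² + 37)/(2·51) ≡ 51/49. 49⁻¹ ≡ 13 (mod 53) since 49·13 = 637 ≡ 1, so λ ≡ 51·13 ≡ 27.
  x = λ² - 27 - 27 = 729 - 54 ≡ 39; y = λ·(27 - 39) - 51 ≡ 49. → (39, 49)
3P: (39, 49) + (27, 51). λ = (51 - 49)/(27 - 39) ≡ 2/41 mod 53. 41⁻¹ ≡ 22 (mod 53), so λ ≡ 44.
  x = λ² - 39 - 27 = 1936 - 66 ≡ 15; y = λ·(39 - 15) - 49 ≡ 0. → (15, 0)
4P: (15, 0) + (27, 51). λ = (51 - 0)/(27 - 15) ≡ 51/12 mod 53. 12⁻¹ ≡ 31 (mod 53), so λ ≡ 44.
  x = λ² - 15 - 27 = 1936 - 42 ≡ 39; y = λ·(15 - 39) - 0 ≡ 4. → (39, 4)
5P: (39, 4) + (27, 51). λ = (51 - 4)/(27 - 39) ≡ 47/41 mod 53. 41⁻¹ ≡ 22 (mod 53) since 41·22 = 902 ≡ 1, so λ ≡ 27.
  x = λ² - 39 - 27 = 729 - 66 ≡ 27; y = λ·(39 - 27) - 4 ≡ 2. → (27, 2)
6P: (27, 2) + (27, 51): same x and y₁ ≡ -y₂, so the sum is the point at infinity.
6P = the point at infinity, so the order is 6.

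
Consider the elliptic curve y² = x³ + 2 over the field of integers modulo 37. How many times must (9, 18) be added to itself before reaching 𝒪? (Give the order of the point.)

7

2P: tangent at (9, 18): λ = (3·9² + 0)/(2·18) ≡ 21/36. 36⁻¹ ≡ 36 (mod 37), so λ ≡ 21·36 ≡ 16.
  x = λ² - 9 - 9 = 256 - 18 ≡ 16; y = λ·(9 - 16) - 18 ≡ 18. → (16, 18)
3P: (16, 18) + (9, 18). λ = (18 - 18)/(9 - 16) ≡ 0/30 mod 37. 30⁻¹ ≡ 21 (mod 37), so λ ≡ 0.
  x = λ² - 16 - 9 = 0 - 25 ≡ 12; y = λ·(16 - 12) - 18 ≡ 19. → (12, 19)
4P: (12, 19) + (9, 18). λ = (18 - 19)/(9 - 12) ≡ 36/34 mod 37. 34⁻¹ ≡ 12 (mod 37), so λ ≡ 25.
  x = λ² - 12 - 9 = 625 - 21 ≡ 12; y = λ·(12 - 12) - 19 ≡ 18. → (12, 18)
5P: (12, 18) + (9, 18). λ = (18 - 18)/(9 - 12) ≡ 0/34 mod 37. 34⁻¹ ≡ 12 (mod 37), so λ ≡ 0.
  x = λ² - 12 - 9 = 0 - 21 ≡ 16; y = λ·(12 - 16) - 18 ≡ 19. → (16, 19)
6P: (16, 19) + (9, 18). λ = (18 - 19)/(9 - 16) ≡ 36/30 mod 37. 30⁻¹ ≡ 21 (mod 37), so λ ≡ 16.
  x = λ² - 16 - 9 = 256 - 25 ≡ 9; y = λ·(16 - 9) - 19 ≡ 19. → (9, 19)
7P: (9, 19) + (9, 18): same x and y₁ ≡ -y₂, so the sum is 𝒪.
7P = 𝒪, so the order is 7.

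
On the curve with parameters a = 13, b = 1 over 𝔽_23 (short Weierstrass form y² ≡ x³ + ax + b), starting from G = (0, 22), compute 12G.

Repeated addition: build up to 12G.
2G: tangent at (0, 22): λ = (3·0² + 13)/(2·22) ≡ 13/21. 21⁻¹ ≡ 11 (mod 23), so λ ≡ 13·11 ≡ 5.
  x = λ² - 0 - 0 = 25 - 0 ≡ 2; y = λ·(0 - 2) - 22 ≡ 14. → (2, 14)
3G: (2, 14) + (0, 22). λ = (22 - 14)/(0 - 2) ≡ 8/21 mod 23. 21⁻¹ ≡ 11 (mod 23) since 21·11 = 231 ≡ 1, so λ ≡ 19.
  x = λ² - 2 - 0 = 361 - 2 ≡ 14; y = λ·(2 - 14) - 14 ≡ 11. → (14, 11)
4G: (14, 11) + (0, 22). λ = (22 - 11)/(0 - 14) ≡ 11/9 mod 23. 9⁻¹ ≡ 18 (mod 23), so λ ≡ 14.
  x = λ² - 14 - 0 = 196 - 14 ≡ 21; y = λ·(14 - 21) - 11 ≡ 6. → (21, 6)
5G: (21, 6) + (0, 22). λ = (22 - 6)/(0 - 21) ≡ 16/2 mod 23. 2⁻¹ ≡ 12 (mod 23) since 2·12 = 24 ≡ 1, so λ ≡ 8.
  x = λ² - 21 - 0 = 64 - 21 ≡ 20; y = λ·(21 - 20) - 6 ≡ 2. → (20, 2)
6G: (20, 2) + (0, 22). λ = (22 - 2)/(0 - 20) ≡ 20/3 mod 23. 3⁻¹ ≡ 8 (mod 23), so λ ≡ 22.
  x = λ² - 20 - 0 = 484 - 20 ≡ 4; y = λ·(20 - 4) - 2 ≡ 5. → (4, 5)
7G: (4, 5) + (0, 22). λ = (22 - 5)/(0 - 4) ≡ 17/19 mod 23. 19⁻¹ ≡ 17 (mod 23) since 19·17 = 323 ≡ 1, so λ ≡ 13.
  x = λ² - 4 - 0 = 169 - 4 ≡ 4; y = λ·(4 - 4) - 5 ≡ 18. → (4, 18)
8G: (4, 18) + (0, 22). λ = (22 - 18)/(0 - 4) ≡ 4/19 mod 23. 19⁻¹ ≡ 17 (mod 23), so λ ≡ 22.
  x = λ² - 4 - 0 = 484 - 4 ≡ 20; y = λ·(4 - 20) - 18 ≡ 21. → (20, 21)
9G: (20, 21) + (0, 22). λ = (22 - 21)/(0 - 20) ≡ 1/3 mod 23. 3⁻¹ ≡ 8 (mod 23) since 3·8 = 24 ≡ 1, so λ ≡ 8.
  x = λ² - 20 - 0 = 64 - 20 ≡ 21; y = λ·(20 - 21) - 21 ≡ 17. → (21, 17)
10G: (21, 17) + (0, 22). λ = (22 - 17)/(0 - 21) ≡ 5/2 mod 23. 2⁻¹ ≡ 12 (mod 23), so λ ≡ 14.
  x = λ² - 21 - 0 = 196 - 21 ≡ 14; y = λ·(21 - 14) - 17 ≡ 12. → (14, 12)
11G: (14, 12) + (0, 22). λ = (22 - 12)/(0 - 14) ≡ 10/9 mod 23. 9⁻¹ ≡ 18 (mod 23) since 9·18 = 162 ≡ 1, so λ ≡ 19.
  x = λ² - 14 - 0 = 361 - 14 ≡ 2; y = λ·(14 - 2) - 12 ≡ 9. → (2, 9)
12G: (2, 9) + (0, 22). λ = (22 - 9)/(0 - 2) ≡ 13/21 mod 23. 21⁻¹ ≡ 11 (mod 23) since 21·11 = 231 ≡ 1, so λ ≡ 5.
  x = λ² - 2 - 0 = 25 - 2 ≡ 0; y = λ·(2 - 0) - 9 ≡ 1. → (0, 1)

(0, 1)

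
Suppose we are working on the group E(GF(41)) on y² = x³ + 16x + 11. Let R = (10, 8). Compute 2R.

tangent at (10, 8): λ = (3·10² + 16)/(2·8) ≡ 29/16. 16⁻¹ ≡ 18 (mod 41) since 16·18 = 288 ≡ 1, so λ ≡ 29·18 ≡ 30.
  x = λ² - 10 - 10 = 900 - 20 ≡ 19; y = λ·(10 - 19) - 8 ≡ 9. → (19, 9)

(19, 9)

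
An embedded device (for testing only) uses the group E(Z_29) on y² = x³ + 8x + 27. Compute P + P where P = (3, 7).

tangent at (3, 7): λ = (3·3² + 8)/(2·7) ≡ 6/14. 14⁻¹ ≡ 27 (mod 29), so λ ≡ 6·27 ≡ 17.
  x = λ² - 3 - 3 = 289 - 6 ≡ 22; y = λ·(3 - 22) - 7 ≡ 18. → (22, 18)

(22, 18)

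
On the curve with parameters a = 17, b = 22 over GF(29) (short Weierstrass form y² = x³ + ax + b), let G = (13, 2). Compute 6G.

Double-and-add on 6 = (110)₂. Start with G = (13, 2) for the leading 1-bit.
double: tangent at (13, 2): λ = (3·13² + 17)/(2·2) ≡ 2/4. 4⁻¹ ≡ 22 (mod 29), so λ ≡ 2·22 ≡ 15.
  x = λ² - 13 - 13 = 225 - 26 ≡ 25; y = λ·(13 - 25) - 2 ≡ 21. → (25, 21)
add G: (25, 21) + (13, 2). λ = (2 - 21)/(13 - 25) ≡ 10/17 mod 29. 17⁻¹ ≡ 12 (mod 29) since 17·12 = 204 ≡ 1, so λ ≡ 4.
  x = λ² - 25 - 13 = 16 - 38 ≡ 7; y = λ·(25 - 7) - 21 ≡ 22. → (7, 22)
double: tangent at (7, 22): λ = (3·7² + 17)/(2·22) ≡ 19/15. 15⁻¹ ≡ 2 (mod 29) since 15·2 = 30 ≡ 1, so λ ≡ 19·2 ≡ 9.
  x = λ² - 7 - 7 = 81 - 14 ≡ 9; y = λ·(7 - 9) - 22 ≡ 18. → (9, 18)

(9, 18)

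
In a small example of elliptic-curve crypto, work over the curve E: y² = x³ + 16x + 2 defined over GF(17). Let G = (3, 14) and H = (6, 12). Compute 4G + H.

First 4G:
Double-and-add on 4 = (100)₂. Start with G = (3, 14) for the leading 1-bit.
double: tangent at (3, 14): λ = (3·3² + 16)/(2·14) ≡ 9/11. 11⁻¹ ≡ 14 (mod 17), so λ ≡ 9·14 ≡ 7.
  x = λ² - 3 - 3 = 49 - 6 ≡ 9; y = λ·(3 - 9) - 14 ≡ 12. → (9, 12)
double: tangent at (9, 12): λ = (3·9² + 16)/(2·12) ≡ 4/7. 7⁻¹ ≡ 5 (mod 17), so λ ≡ 4·5 ≡ 3.
  x = λ² - 9 - 9 = 9 - 18 ≡ 8; y = λ·(9 - 8) - 12 ≡ 8. → (8, 8)
4G = (8, 8).
Finally 4G + H:
(8, 8) + (6, 12). λ = (12 - 8)/(6 - 8) ≡ 4/15 mod 17. 15⁻¹ ≡ 8 (mod 17), so λ ≡ 15.
  x = λ² - 8 - 6 = 225 - 14 ≡ 7; y = λ·(8 - 7) - 8 ≡ 7. → (7, 7)

(7, 7)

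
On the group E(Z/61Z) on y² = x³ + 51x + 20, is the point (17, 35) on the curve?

y² = 35² ≡ 5; x³ + 51x + 20 = 5800 ≡ 5 (mod 61). 5 = 5.

yes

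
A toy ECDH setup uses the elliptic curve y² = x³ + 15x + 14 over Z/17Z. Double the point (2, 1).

(4, 6)

tangent at (2, 1): λ = (3·2² + 15)/(2·1) ≡ 10/2. 2⁻¹ ≡ 9 (mod 17) since 2·9 = 18 ≡ 1, so λ ≡ 10·9 ≡ 5.
  x = λ² - 2 - 2 = 25 - 4 ≡ 4; y = λ·(2 - 4) - 1 ≡ 6. → (4, 6)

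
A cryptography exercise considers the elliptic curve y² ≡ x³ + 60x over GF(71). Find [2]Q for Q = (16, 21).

(6, 24)

tangent at (16, 21): λ = (3·16² + 60)/(2·21) ≡ 47/42. 42⁻¹ ≡ 22 (mod 71) since 42·22 = 924 ≡ 1, so λ ≡ 47·22 ≡ 40.
  x = λ² - 16 - 16 = 1600 - 32 ≡ 6; y = λ·(16 - 6) - 21 ≡ 24. → (6, 24)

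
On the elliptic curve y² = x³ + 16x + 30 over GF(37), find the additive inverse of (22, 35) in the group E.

(22, 2)

-(22, 35) = (22, -35 mod 37) = (22, 2).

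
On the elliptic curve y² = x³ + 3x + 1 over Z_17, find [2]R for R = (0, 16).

(15, 15)

tangent at (0, 16): λ = (3·0² + 3)/(2·16) ≡ 3/15. 15⁻¹ ≡ 8 (mod 17), so λ ≡ 3·8 ≡ 7.
  x = λ² - 0 - 0 = 49 - 0 ≡ 15; y = λ·(0 - 15) - 16 ≡ 15. → (15, 15)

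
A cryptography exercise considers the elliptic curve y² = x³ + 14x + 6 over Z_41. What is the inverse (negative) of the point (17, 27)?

(17, 14)

-(17, 27) = (17, -27 mod 41) = (17, 14).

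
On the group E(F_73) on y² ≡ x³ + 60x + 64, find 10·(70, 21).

(18, 25)

Write Q = (70, 21).
Repeated addition: build up to 10Q.
2Q: tangent at (70, 21): λ = (3·70² + 60)/(2·21) ≡ 14/42. 42⁻¹ ≡ 40 (mod 73) since 42·40 = 1680 ≡ 1, so λ ≡ 14·40 ≡ 49.
  x = λ² - 70 - 70 = 2401 - 140 ≡ 71; y = λ·(70 - 71) - 21 ≡ 3. → (71, 3)
3Q: (71, 3) + (70, 21). λ = (21 - 3)/(70 - 71) ≡ 18/72 mod 73. 72⁻¹ ≡ 72 (mod 73), so λ ≡ 55.
  x = λ² - 71 - 70 = 3025 - 141 ≡ 37; y = λ·(71 - 37) - 3 ≡ 42. → (37, 42)
4Q: (37, 42) + (70, 21). λ = (21 - 42)/(70 - 37) ≡ 52/33 mod 73. 33⁻¹ ≡ 31 (mod 73), so λ ≡ 6.
  x = λ² - 37 - 70 = 36 - 107 ≡ 2; y = λ·(37 - 2) - 42 ≡ 22. → (2, 22)
5Q: (2, 22) + (70, 21). λ = (21 - 22)/(70 - 2) ≡ 72/68 mod 73. 68⁻¹ ≡ 29 (mod 73) since 68·29 = 1972 ≡ 1, so λ ≡ 44.
  x = λ² - 2 - 70 = 1936 - 72 ≡ 39; y = λ·(2 - 39) - 22 ≡ 29. → (39, 29)
6Q: (39, 29) + (70, 21). λ = (21 - 29)/(70 - 39) ≡ 65/31 mod 73. 31⁻¹ ≡ 33 (mod 73) since 31·33 = 1023 ≡ 1, so λ ≡ 28.
  x = λ² - 39 - 70 = 784 - 109 ≡ 18; y = λ·(39 - 18) - 29 ≡ 48. → (18, 48)
7Q: (18, 48) + (70, 21). λ = (21 - 48)/(70 - 18) ≡ 46/52 mod 73. 52⁻¹ ≡ 66 (mod 73) since 52·66 = 3432 ≡ 1, so λ ≡ 43.
  x = λ² - 18 - 70 = 1849 - 88 ≡ 9; y = λ·(18 - 9) - 48 ≡ 47. → (9, 47)
8Q: (9, 47) + (70, 21). λ = (21 - 47)/(70 - 9) ≡ 47/61 mod 73. 61⁻¹ ≡ 6 (mod 73), so λ ≡ 63.
  x = λ² - 9 - 70 = 3969 - 79 ≡ 21; y = λ·(9 - 21) - 47 ≡ 0. → (21, 0)
9Q: (21, 0) + (70, 21). λ = (21 - 0)/(70 - 21) ≡ 21/49 mod 73. 49⁻¹ ≡ 3 (mod 73) since 49·3 = 147 ≡ 1, so λ ≡ 63.
  x = λ² - 21 - 70 = 3969 - 91 ≡ 9; y = λ·(21 - 9) - 0 ≡ 26. → (9, 26)
10Q: (9, 26) + (70, 21). λ = (21 - 26)/(70 - 9) ≡ 68/61 mod 73. 61⁻¹ ≡ 6 (mod 73) since 61·6 = 366 ≡ 1, so λ ≡ 43.
  x = λ² - 9 - 70 = 1849 - 79 ≡ 18; y = λ·(9 - 18) - 26 ≡ 25. → (18, 25)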